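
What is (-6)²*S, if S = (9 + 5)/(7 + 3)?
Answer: 252/5 ≈ 50.400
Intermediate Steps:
S = 7/5 (S = 14/10 = 14*(⅒) = 7/5 ≈ 1.4000)
(-6)²*S = (-6)²*(7/5) = 36*(7/5) = 252/5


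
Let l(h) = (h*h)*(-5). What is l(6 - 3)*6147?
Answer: -276615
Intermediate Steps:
l(h) = -5*h² (l(h) = h²*(-5) = -5*h²)
l(6 - 3)*6147 = -5*(6 - 3)²*6147 = -5*3²*6147 = -5*9*6147 = -45*6147 = -276615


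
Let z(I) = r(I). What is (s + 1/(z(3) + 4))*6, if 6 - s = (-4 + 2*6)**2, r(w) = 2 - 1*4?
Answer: -345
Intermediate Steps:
r(w) = -2 (r(w) = 2 - 4 = -2)
z(I) = -2
s = -58 (s = 6 - (-4 + 2*6)**2 = 6 - (-4 + 12)**2 = 6 - 1*8**2 = 6 - 1*64 = 6 - 64 = -58)
(s + 1/(z(3) + 4))*6 = (-58 + 1/(-2 + 4))*6 = (-58 + 1/2)*6 = -115/2*6 = -345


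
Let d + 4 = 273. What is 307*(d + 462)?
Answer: 224417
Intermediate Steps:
d = 269 (d = -4 + 273 = 269)
307*(d + 462) = 307*(269 + 462) = 307*731 = 224417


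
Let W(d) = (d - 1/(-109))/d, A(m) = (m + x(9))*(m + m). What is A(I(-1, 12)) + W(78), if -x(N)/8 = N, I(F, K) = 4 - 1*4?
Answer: 8503/8502 ≈ 1.0001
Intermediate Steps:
I(F, K) = 0 (I(F, K) = 4 - 4 = 0)
x(N) = -8*N
A(m) = 2*m*(-72 + m) (A(m) = (m - 8*9)*(m + m) = (m - 72)*(2*m) = (-72 + m)*(2*m) = 2*m*(-72 + m))
W(d) = (1/109 + d)/d (W(d) = (d - 1*(-1/109))/d = (d + 1/109)/d = (1/109 + d)/d)
A(I(-1, 12)) + W(78) = 2*0*(-72 + 0) + (1/109 + 78)/78 = 2*0*(-72) + (1/78)*(8503/109) = 0 + 8503/8502 = 8503/8502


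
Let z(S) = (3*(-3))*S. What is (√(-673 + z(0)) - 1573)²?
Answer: (1573 - I*√673)² ≈ 2.4737e+6 - 81614.0*I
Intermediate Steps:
z(S) = -9*S
(√(-673 + z(0)) - 1573)² = (√(-673 - 9*0) - 1573)² = (√(-673 + 0) - 1573)² = (√(-673) - 1573)² = (I*√673 - 1573)² = (-1573 + I*√673)²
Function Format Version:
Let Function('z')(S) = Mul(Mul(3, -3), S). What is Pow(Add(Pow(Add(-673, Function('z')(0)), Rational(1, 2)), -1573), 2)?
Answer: Pow(Add(1573, Mul(-1, I, Pow(673, Rational(1, 2)))), 2) ≈ Add(2.4737e+6, Mul(-81614., I))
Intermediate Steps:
Function('z')(S) = Mul(-9, S)
Pow(Add(Pow(Add(-673, Function('z')(0)), Rational(1, 2)), -1573), 2) = Pow(Add(Pow(Add(-673, Mul(-9, 0)), Rational(1, 2)), -1573), 2) = Pow(Add(Pow(Add(-673, 0), Rational(1, 2)), -1573), 2) = Pow(Add(Pow(-673, Rational(1, 2)), -1573), 2) = Pow(Add(Mul(I, Pow(673, Rational(1, 2))), -1573), 2) = Pow(Add(-1573, Mul(I, Pow(673, Rational(1, 2)))), 2)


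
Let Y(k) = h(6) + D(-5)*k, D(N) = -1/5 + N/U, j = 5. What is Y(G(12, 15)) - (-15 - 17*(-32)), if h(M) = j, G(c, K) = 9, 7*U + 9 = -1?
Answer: -4943/10 ≈ -494.30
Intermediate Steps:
U = -10/7 (U = -9/7 + (1/7)*(-1) = -9/7 - 1/7 = -10/7 ≈ -1.4286)
D(N) = -1/5 - 7*N/10 (D(N) = -1/5 + N/(-10/7) = -1*1/5 + N*(-7/10) = -1/5 - 7*N/10)
h(M) = 5
Y(k) = 5 + 33*k/10 (Y(k) = 5 + (-1/5 - 7/10*(-5))*k = 5 + (-1/5 + 7/2)*k = 5 + 33*k/10)
Y(G(12, 15)) - (-15 - 17*(-32)) = (5 + (33/10)*9) - (-15 - 17*(-32)) = (5 + 297/10) - (-15 + 544) = 347/10 - 1*529 = 347/10 - 529 = -4943/10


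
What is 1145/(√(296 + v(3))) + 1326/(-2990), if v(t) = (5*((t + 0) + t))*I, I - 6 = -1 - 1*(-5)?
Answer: -51/115 + 1145*√149/298 ≈ 46.458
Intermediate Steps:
I = 10 (I = 6 + (-1 - 1*(-5)) = 6 + (-1 + 5) = 6 + 4 = 10)
v(t) = 100*t (v(t) = (5*((t + 0) + t))*10 = (5*(t + t))*10 = (5*(2*t))*10 = (10*t)*10 = 100*t)
1145/(√(296 + v(3))) + 1326/(-2990) = 1145/(√(296 + 100*3)) + 1326/(-2990) = 1145/(√(296 + 300)) + 1326*(-1/2990) = 1145/(√596) - 51/115 = 1145/((2*√149)) - 51/115 = 1145*(√149/298) - 51/115 = 1145*√149/298 - 51/115 = -51/115 + 1145*√149/298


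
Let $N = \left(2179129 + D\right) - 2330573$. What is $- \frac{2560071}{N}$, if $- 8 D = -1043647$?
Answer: $\frac{20480568}{167905} \approx 121.98$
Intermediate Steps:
$D = \frac{1043647}{8}$ ($D = \left(- \frac{1}{8}\right) \left(-1043647\right) = \frac{1043647}{8} \approx 1.3046 \cdot 10^{5}$)
$N = - \frac{167905}{8}$ ($N = \left(2179129 + \frac{1043647}{8}\right) - 2330573 = \frac{18476679}{8} - 2330573 = - \frac{167905}{8} \approx -20988.0$)
$- \frac{2560071}{N} = - \frac{2560071}{- \frac{167905}{8}} = \left(-2560071\right) \left(- \frac{8}{167905}\right) = \frac{20480568}{167905}$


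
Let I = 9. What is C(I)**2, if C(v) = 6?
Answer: 36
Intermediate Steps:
C(I)**2 = 6**2 = 36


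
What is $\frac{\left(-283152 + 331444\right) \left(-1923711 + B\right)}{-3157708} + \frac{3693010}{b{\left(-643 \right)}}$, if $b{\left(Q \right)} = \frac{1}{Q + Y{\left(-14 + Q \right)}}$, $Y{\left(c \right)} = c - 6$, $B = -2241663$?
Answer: $- \frac{3807412229122318}{789427} \approx -4.823 \cdot 10^{9}$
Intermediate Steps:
$Y{\left(c \right)} = -6 + c$
$b{\left(Q \right)} = \frac{1}{-20 + 2 Q}$ ($b{\left(Q \right)} = \frac{1}{Q + \left(-6 + \left(-14 + Q\right)\right)} = \frac{1}{Q + \left(-20 + Q\right)} = \frac{1}{-20 + 2 Q}$)
$\frac{\left(-283152 + 331444\right) \left(-1923711 + B\right)}{-3157708} + \frac{3693010}{b{\left(-643 \right)}} = \frac{\left(-283152 + 331444\right) \left(-1923711 - 2241663\right)}{-3157708} + \frac{3693010}{\frac{1}{2} \frac{1}{-10 - 643}} = 48292 \left(-4165374\right) \left(- \frac{1}{3157708}\right) + \frac{3693010}{\frac{1}{2} \frac{1}{-653}} = \left(-201154241208\right) \left(- \frac{1}{3157708}\right) + \frac{3693010}{\frac{1}{2} \left(- \frac{1}{653}\right)} = \frac{50288560302}{789427} + \frac{3693010}{- \frac{1}{1306}} = \frac{50288560302}{789427} + 3693010 \left(-1306\right) = \frac{50288560302}{789427} - 4823071060 = - \frac{3807412229122318}{789427}$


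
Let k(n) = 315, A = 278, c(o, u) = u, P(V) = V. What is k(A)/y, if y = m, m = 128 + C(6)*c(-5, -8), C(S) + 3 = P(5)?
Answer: 45/16 ≈ 2.8125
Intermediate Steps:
C(S) = 2 (C(S) = -3 + 5 = 2)
m = 112 (m = 128 + 2*(-8) = 128 - 16 = 112)
y = 112
k(A)/y = 315/112 = 315*(1/112) = 45/16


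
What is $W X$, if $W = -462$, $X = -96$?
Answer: $44352$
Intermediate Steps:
$W X = \left(-462\right) \left(-96\right) = 44352$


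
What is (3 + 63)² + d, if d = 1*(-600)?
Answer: 3756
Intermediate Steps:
d = -600
(3 + 63)² + d = (3 + 63)² - 600 = 66² - 600 = 4356 - 600 = 3756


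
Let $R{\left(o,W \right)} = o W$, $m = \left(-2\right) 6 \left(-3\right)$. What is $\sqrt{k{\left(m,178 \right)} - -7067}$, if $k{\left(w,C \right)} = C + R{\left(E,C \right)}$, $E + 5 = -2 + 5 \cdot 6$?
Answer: $\sqrt{11339} \approx 106.48$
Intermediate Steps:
$m = 36$ ($m = \left(-12\right) \left(-3\right) = 36$)
$E = 23$ ($E = -5 + \left(-2 + 5 \cdot 6\right) = -5 + \left(-2 + 30\right) = -5 + 28 = 23$)
$R{\left(o,W \right)} = W o$
$k{\left(w,C \right)} = 24 C$ ($k{\left(w,C \right)} = C + C 23 = C + 23 C = 24 C$)
$\sqrt{k{\left(m,178 \right)} - -7067} = \sqrt{24 \cdot 178 - -7067} = \sqrt{4272 + 7067} = \sqrt{11339}$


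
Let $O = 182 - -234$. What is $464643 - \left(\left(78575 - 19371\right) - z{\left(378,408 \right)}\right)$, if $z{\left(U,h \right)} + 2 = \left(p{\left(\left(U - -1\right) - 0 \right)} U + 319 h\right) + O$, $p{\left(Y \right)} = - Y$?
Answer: $392743$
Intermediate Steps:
$O = 416$ ($O = 182 + 234 = 416$)
$z{\left(U,h \right)} = 414 + 319 h + U \left(-1 - U\right)$ ($z{\left(U,h \right)} = -2 + \left(\left(- (\left(U - -1\right) - 0) U + 319 h\right) + 416\right) = -2 + \left(\left(- (\left(U + 1\right) + 0) U + 319 h\right) + 416\right) = -2 + \left(\left(- (\left(1 + U\right) + 0) U + 319 h\right) + 416\right) = -2 + \left(\left(- (1 + U) U + 319 h\right) + 416\right) = -2 + \left(\left(\left(-1 - U\right) U + 319 h\right) + 416\right) = -2 + \left(\left(U \left(-1 - U\right) + 319 h\right) + 416\right) = -2 + \left(\left(319 h + U \left(-1 - U\right)\right) + 416\right) = -2 + \left(416 + 319 h + U \left(-1 - U\right)\right) = 414 + 319 h + U \left(-1 - U\right)$)
$464643 - \left(\left(78575 - 19371\right) - z{\left(378,408 \right)}\right) = 464643 - \left(\left(78575 - 19371\right) - \left(414 + 319 \cdot 408 - 378 \left(1 + 378\right)\right)\right) = 464643 - \left(59204 - \left(414 + 130152 - 378 \cdot 379\right)\right) = 464643 - \left(59204 - \left(414 + 130152 - 143262\right)\right) = 464643 - \left(59204 - -12696\right) = 464643 - \left(59204 + 12696\right) = 464643 - 71900 = 392743$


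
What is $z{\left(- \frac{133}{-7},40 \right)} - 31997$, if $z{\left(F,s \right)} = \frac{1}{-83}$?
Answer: $- \frac{2655752}{83} \approx -31997.0$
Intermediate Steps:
$z{\left(F,s \right)} = - \frac{1}{83}$
$z{\left(- \frac{133}{-7},40 \right)} - 31997 = - \frac{1}{83} - 31997 = - \frac{2655752}{83}$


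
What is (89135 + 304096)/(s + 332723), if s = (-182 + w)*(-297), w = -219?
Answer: 9591/11020 ≈ 0.87033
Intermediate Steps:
s = 119097 (s = (-182 - 219)*(-297) = -401*(-297) = 119097)
(89135 + 304096)/(s + 332723) = (89135 + 304096)/(119097 + 332723) = 393231/451820 = 393231*(1/451820) = 9591/11020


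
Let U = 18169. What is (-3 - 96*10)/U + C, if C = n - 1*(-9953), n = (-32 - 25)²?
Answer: 239866175/18169 ≈ 13202.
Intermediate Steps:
n = 3249 (n = (-57)² = 3249)
C = 13202 (C = 3249 - 1*(-9953) = 3249 + 9953 = 13202)
(-3 - 96*10)/U + C = (-3 - 96*10)/18169 + 13202 = (-3 - 960)*(1/18169) + 13202 = -963*1/18169 + 13202 = -963/18169 + 13202 = 239866175/18169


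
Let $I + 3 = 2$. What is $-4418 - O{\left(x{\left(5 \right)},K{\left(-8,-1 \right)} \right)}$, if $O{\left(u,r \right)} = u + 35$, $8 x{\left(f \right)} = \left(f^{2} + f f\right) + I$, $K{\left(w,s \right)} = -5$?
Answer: $- \frac{35673}{8} \approx -4459.1$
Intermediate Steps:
$I = -1$ ($I = -3 + 2 = -1$)
$x{\left(f \right)} = - \frac{1}{8} + \frac{f^{2}}{4}$ ($x{\left(f \right)} = \frac{\left(f^{2} + f f\right) - 1}{8} = \frac{\left(f^{2} + f^{2}\right) - 1}{8} = \frac{2 f^{2} - 1}{8} = \frac{-1 + 2 f^{2}}{8} = - \frac{1}{8} + \frac{f^{2}}{4}$)
$O{\left(u,r \right)} = 35 + u$
$-4418 - O{\left(x{\left(5 \right)},K{\left(-8,-1 \right)} \right)} = -4418 - \left(35 - \left(\frac{1}{8} - \frac{5^{2}}{4}\right)\right) = -4418 - \left(35 + \left(- \frac{1}{8} + \frac{1}{4} \cdot 25\right)\right) = -4418 - \left(35 + \left(- \frac{1}{8} + \frac{25}{4}\right)\right) = -4418 - \left(35 + \frac{49}{8}\right) = -4418 - \frac{329}{8} = - \frac{35673}{8}$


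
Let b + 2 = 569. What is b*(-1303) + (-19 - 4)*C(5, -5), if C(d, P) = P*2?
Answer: -738571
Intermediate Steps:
b = 567 (b = -2 + 569 = 567)
C(d, P) = 2*P
b*(-1303) + (-19 - 4)*C(5, -5) = 567*(-1303) + (-19 - 4)*(2*(-5)) = -738801 - 23*(-10) = -738801 + 230 = -738571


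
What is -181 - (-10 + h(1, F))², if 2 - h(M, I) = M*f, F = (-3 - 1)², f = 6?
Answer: -377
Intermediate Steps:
F = 16 (F = (-4)² = 16)
h(M, I) = 2 - 6*M (h(M, I) = 2 - M*6 = 2 - 6*M)
-181 - (-10 + h(1, F))² = -181 - (-10 + (2 - 6*1))² = -181 - (-10 + (2 - 6))² = -181 - (-10 - 4)² = -181 - 1*(-14)² = -181 - 1*196 = -181 - 196 = -377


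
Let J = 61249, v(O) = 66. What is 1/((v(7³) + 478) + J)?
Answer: 1/61793 ≈ 1.6183e-5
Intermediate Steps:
1/((v(7³) + 478) + J) = 1/((66 + 478) + 61249) = 1/(544 + 61249) = 1/61793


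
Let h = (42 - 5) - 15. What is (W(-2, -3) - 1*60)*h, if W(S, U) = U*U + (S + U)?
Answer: -1232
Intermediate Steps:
W(S, U) = S + U + U² (W(S, U) = U² + (S + U) = S + U + U²)
h = 22 (h = 37 - 15 = 22)
(W(-2, -3) - 1*60)*h = ((-2 - 3 + (-3)²) - 1*60)*22 = ((-2 - 3 + 9) - 60)*22 = (4 - 60)*22 = -56*22 = -1232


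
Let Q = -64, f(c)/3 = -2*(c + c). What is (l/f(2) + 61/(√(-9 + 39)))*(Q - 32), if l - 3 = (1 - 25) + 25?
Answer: 16 - 976*√30/5 ≈ -1053.2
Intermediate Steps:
f(c) = -12*c (f(c) = 3*(-2*(c + c)) = 3*(-4*c) = -12*c)
l = 4 (l = 3 + ((1 - 25) + 25) = 3 + (-24 + 25) = 3 + 1 = 4)
(l/f(2) + 61/(√(-9 + 39)))*(Q - 32) = (4/((-12*2)) + 61/(√(-9 + 39)))*(-64 - 32) = (4/(-24) + 61/(√30))*(-96) = (4*(-1/24) + 61*(√30/30))*(-96) = (-⅙ + 61*√30/30)*(-96) = 16 - 976*√30/5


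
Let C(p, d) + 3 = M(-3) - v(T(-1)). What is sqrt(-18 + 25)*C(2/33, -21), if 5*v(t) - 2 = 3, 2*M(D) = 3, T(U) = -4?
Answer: -5*sqrt(7)/2 ≈ -6.6144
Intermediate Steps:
M(D) = 3/2 (M(D) = (1/2)*3 = 3/2)
v(t) = 1 (v(t) = 2/5 + (1/5)*3 = 2/5 + 3/5 = 1)
C(p, d) = -5/2 (C(p, d) = -3 + (3/2 - 1*1) = -3 + (3/2 - 1) = -3 + 1/2 = -5/2)
sqrt(-18 + 25)*C(2/33, -21) = sqrt(-18 + 25)*(-5/2) = sqrt(7)*(-5/2) = -5*sqrt(7)/2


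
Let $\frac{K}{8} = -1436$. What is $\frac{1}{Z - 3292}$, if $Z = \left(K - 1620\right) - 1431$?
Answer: $- \frac{1}{17831} \approx -5.6082 \cdot 10^{-5}$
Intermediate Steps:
$K = -11488$ ($K = 8 \left(-1436\right) = -11488$)
$Z = -14539$ ($Z = \left(-11488 - 1620\right) - 1431 = -13108 - 1431 = -14539$)
$\frac{1}{Z - 3292} = \frac{1}{-14539 - 3292} = \frac{1}{-17831} = - \frac{1}{17831}$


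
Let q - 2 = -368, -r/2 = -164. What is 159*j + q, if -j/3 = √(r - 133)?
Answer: -366 - 477*√195 ≈ -7026.9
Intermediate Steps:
r = 328 (r = -2*(-164) = 328)
q = -366 (q = 2 - 368 = -366)
j = -3*√195 (j = -3*√(328 - 133) = -3*√195 ≈ -41.893)
159*j + q = 159*(-3*√195) - 366 = -477*√195 - 366 = -366 - 477*√195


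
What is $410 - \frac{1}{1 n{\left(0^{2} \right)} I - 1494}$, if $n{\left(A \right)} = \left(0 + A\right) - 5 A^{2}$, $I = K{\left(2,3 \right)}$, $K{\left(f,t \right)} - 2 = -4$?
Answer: $\frac{612541}{1494} \approx 410.0$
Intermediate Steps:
$K{\left(f,t \right)} = -2$ ($K{\left(f,t \right)} = 2 - 4 = -2$)
$I = -2$
$n{\left(A \right)} = A - 5 A^{2}$
$410 - \frac{1}{1 n{\left(0^{2} \right)} I - 1494} = 410 - \frac{1}{1 \cdot 0^{2} \left(1 - 5 \cdot 0^{2}\right) \left(-2\right) - 1494} = 410 - \frac{1}{1 \cdot 0 \left(1 - 0\right) \left(-2\right) - 1494} = 410 - \frac{1}{1 \cdot 0 \left(1 + 0\right) \left(-2\right) - 1494} = 410 - \frac{1}{1 \cdot 0 \cdot 1 \left(-2\right) - 1494} = 410 - \frac{1}{1 \cdot 0 \left(-2\right) - 1494} = 410 - \frac{1}{0 \left(-2\right) - 1494} = 410 - \frac{1}{0 - 1494} = 410 - \frac{1}{-1494} = 410 - - \frac{1}{1494} = 410 + \frac{1}{1494} = \frac{612541}{1494}$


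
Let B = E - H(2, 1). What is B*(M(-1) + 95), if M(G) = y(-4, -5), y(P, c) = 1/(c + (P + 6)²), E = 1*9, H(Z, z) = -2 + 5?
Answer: 564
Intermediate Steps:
H(Z, z) = 3
E = 9
y(P, c) = 1/(c + (6 + P)²)
B = 6 (B = 9 - 1*3 = 9 - 3 = 6)
M(G) = -1 (M(G) = 1/(-5 + (6 - 4)²) = 1/(-5 + 2²) = 1/(-5 + 4) = 1/(-1) = -1)
B*(M(-1) + 95) = 6*(-1 + 95) = 6*94 = 564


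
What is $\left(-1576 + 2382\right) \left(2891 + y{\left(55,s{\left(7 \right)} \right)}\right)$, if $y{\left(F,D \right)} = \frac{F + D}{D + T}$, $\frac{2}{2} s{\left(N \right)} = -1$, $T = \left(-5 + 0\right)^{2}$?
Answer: $\frac{4663919}{2} \approx 2.332 \cdot 10^{6}$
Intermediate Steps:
$T = 25$ ($T = \left(-5\right)^{2} = 25$)
$s{\left(N \right)} = -1$
$y{\left(F,D \right)} = \frac{D + F}{25 + D}$ ($y{\left(F,D \right)} = \frac{F + D}{D + 25} = \frac{D + F}{25 + D}$)
$\left(-1576 + 2382\right) \left(2891 + y{\left(55,s{\left(7 \right)} \right)}\right) = \left(-1576 + 2382\right) \left(2891 + \frac{-1 + 55}{25 - 1}\right) = 806 \left(2891 + \frac{1}{24} \cdot 54\right) = 806 \left(2891 + \frac{9}{4}\right) = 806 \cdot \frac{11573}{4} = \frac{4663919}{2}$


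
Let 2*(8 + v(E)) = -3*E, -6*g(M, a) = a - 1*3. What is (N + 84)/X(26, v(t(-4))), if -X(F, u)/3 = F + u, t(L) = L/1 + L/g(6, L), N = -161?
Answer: 539/612 ≈ 0.88072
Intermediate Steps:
g(M, a) = ½ - a/6 (g(M, a) = -(a - 1*3)/6 = -(a - 3)/6 = -(-3 + a)/6 = ½ - a/6)
t(L) = L + L/(½ - L/6) (t(L) = L/1 + L/(½ - L/6) = L*1 + L/(½ - L/6) = L + L/(½ - L/6))
v(E) = -8 - 3*E/2 (v(E) = -8 + (-3*E)/2 = -8 - 3*E/2)
X(F, u) = -3*F - 3*u (X(F, u) = -3*(F + u) = -3*F - 3*u)
(N + 84)/X(26, v(t(-4))) = (-161 + 84)/(-3*26 - 3*(-8 - (-6)*(-9 - 4)/(-3 - 4))) = -77/(-78 - 3*(-8 - (-6)*(-13)/(-7))) = -77/(-78 - 3*(-8 - (-6)*(-1)*(-13)/7)) = -77/(-78 - 3*(-8 - 3/2*(-52/7))) = -77/(-78 - 3*(-8 + 78/7)) = -77/(-78 - 3*22/7) = -77/(-78 - 66/7) = -77/(-612/7) = -77*(-7/612) = 539/612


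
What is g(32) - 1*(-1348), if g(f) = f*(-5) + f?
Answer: 1220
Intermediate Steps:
g(f) = -4*f (g(f) = -5*f + f = -4*f)
g(32) - 1*(-1348) = -4*32 - 1*(-1348) = -128 + 1348 = 1220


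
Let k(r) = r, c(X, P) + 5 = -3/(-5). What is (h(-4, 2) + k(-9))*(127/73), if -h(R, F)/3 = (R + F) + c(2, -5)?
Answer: 6477/365 ≈ 17.745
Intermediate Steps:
c(X, P) = -22/5 (c(X, P) = -5 - 3/(-5) = -5 - 3*(-⅕) = -5 + ⅗ = -22/5)
h(R, F) = 66/5 - 3*F - 3*R (h(R, F) = -3*((R + F) - 22/5) = -3*((F + R) - 22/5) = -3*(-22/5 + F + R) = 66/5 - 3*F - 3*R)
(h(-4, 2) + k(-9))*(127/73) = ((66/5 - 3*2 - 3*(-4)) - 9)*(127/73) = ((66/5 - 6 + 12) - 9)*(127*(1/73)) = (96/5 - 9)*(127/73) = (51/5)*(127/73) = 6477/365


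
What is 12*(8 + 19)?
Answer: 324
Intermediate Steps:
12*(8 + 19) = 12*27 = 324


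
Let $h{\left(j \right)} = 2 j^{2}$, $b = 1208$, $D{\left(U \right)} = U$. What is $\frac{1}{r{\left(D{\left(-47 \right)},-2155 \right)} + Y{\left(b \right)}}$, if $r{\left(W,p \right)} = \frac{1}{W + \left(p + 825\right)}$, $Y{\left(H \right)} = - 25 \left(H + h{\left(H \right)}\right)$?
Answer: $- \frac{1377}{100511911801} \approx -1.37 \cdot 10^{-8}$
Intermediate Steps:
$Y{\left(H \right)} = - 50 H^{2} - 25 H$ ($Y{\left(H \right)} = - 25 \left(H + 2 H^{2}\right) = - 50 H^{2} - 25 H$)
$r{\left(W,p \right)} = \frac{1}{825 + W + p}$ ($r{\left(W,p \right)} = \frac{1}{W + \left(825 + p\right)} = \frac{1}{825 + W + p}$)
$\frac{1}{r{\left(D{\left(-47 \right)},-2155 \right)} + Y{\left(b \right)}} = \frac{1}{\frac{1}{825 - 47 - 2155} + 25 \cdot 1208 \left(-1 - 2416\right)} = \frac{1}{\frac{1}{-1377} + 25 \cdot 1208 \left(-1 - 2416\right)} = \frac{1}{- \frac{1}{1377} + 25 \cdot 1208 \left(-2417\right)} = \frac{1}{- \frac{1}{1377} - 72993400} = \frac{1}{- \frac{100511911801}{1377}} = - \frac{1377}{100511911801}$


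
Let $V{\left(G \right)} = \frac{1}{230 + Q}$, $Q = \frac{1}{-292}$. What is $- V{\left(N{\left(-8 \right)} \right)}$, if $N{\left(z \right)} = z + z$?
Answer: $- \frac{292}{67159} \approx -0.0043479$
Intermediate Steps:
$N{\left(z \right)} = 2 z$
$Q = - \frac{1}{292} \approx -0.0034247$
$V{\left(G \right)} = \frac{292}{67159}$ ($V{\left(G \right)} = \frac{1}{230 - \frac{1}{292}} = \frac{1}{\frac{67159}{292}} = \frac{292}{67159}$)
$- V{\left(N{\left(-8 \right)} \right)} = \left(-1\right) \frac{292}{67159} = - \frac{292}{67159}$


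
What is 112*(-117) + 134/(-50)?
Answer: -327667/25 ≈ -13107.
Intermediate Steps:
112*(-117) + 134/(-50) = -13104 + 134*(-1/50) = -13104 - 67/25 = -327667/25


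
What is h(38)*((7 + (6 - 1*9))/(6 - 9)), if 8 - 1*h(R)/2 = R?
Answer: 80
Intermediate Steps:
h(R) = 16 - 2*R
h(38)*((7 + (6 - 1*9))/(6 - 9)) = (16 - 2*38)*((7 + (6 - 1*9))/(6 - 9)) = (16 - 76)*((7 + (6 - 9))/(-3)) = -60*(7 - 3)*(-1)/3 = -240*(-1)/3 = -60*(-4/3) = 80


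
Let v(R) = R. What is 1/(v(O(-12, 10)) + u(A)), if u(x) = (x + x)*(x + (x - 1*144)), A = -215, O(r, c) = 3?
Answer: 1/246823 ≈ 4.0515e-6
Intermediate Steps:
u(x) = 2*x*(-144 + 2*x) (u(x) = (2*x)*(x + (x - 144)) = (2*x)*(x + (-144 + x)) = (2*x)*(-144 + 2*x) = 2*x*(-144 + 2*x))
1/(v(O(-12, 10)) + u(A)) = 1/(3 + 4*(-215)*(-72 - 215)) = 1/(3 + 4*(-215)*(-287)) = 1/(3 + 246820) = 1/246823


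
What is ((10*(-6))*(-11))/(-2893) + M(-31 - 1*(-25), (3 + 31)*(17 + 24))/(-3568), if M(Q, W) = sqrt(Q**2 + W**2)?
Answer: -60/263 - sqrt(485818)/1784 ≈ -0.61884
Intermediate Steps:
((10*(-6))*(-11))/(-2893) + M(-31 - 1*(-25), (3 + 31)*(17 + 24))/(-3568) = ((10*(-6))*(-11))/(-2893) + sqrt((-31 - 1*(-25))**2 + ((3 + 31)*(17 + 24))**2)/(-3568) = -60*(-11)*(-1/2893) + sqrt((-31 + 25)**2 + (34*41)**2)*(-1/3568) = 660*(-1/2893) + sqrt((-6)**2 + 1394**2)*(-1/3568) = -60/263 + sqrt(36 + 1943236)*(-1/3568) = -60/263 + sqrt(1943272)*(-1/3568) = -60/263 + (2*sqrt(485818))*(-1/3568) = -60/263 - sqrt(485818)/1784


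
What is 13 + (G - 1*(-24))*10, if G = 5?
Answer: 303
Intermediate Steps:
13 + (G - 1*(-24))*10 = 13 + (5 - 1*(-24))*10 = 13 + (5 + 24)*10 = 13 + 29*10 = 13 + 290 = 303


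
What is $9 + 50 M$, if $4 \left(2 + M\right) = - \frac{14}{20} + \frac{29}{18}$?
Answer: $- \frac{1433}{18} \approx -79.611$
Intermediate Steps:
$M = - \frac{319}{180}$ ($M = -2 + \frac{- \frac{14}{20} + \frac{29}{18}}{4} = -2 + \frac{\left(-14\right) \frac{1}{20} + 29 \cdot \frac{1}{18}}{4} = -2 + \frac{- \frac{7}{10} + \frac{29}{18}}{4} = -2 + \frac{1}{4} \cdot \frac{41}{45} = -2 + \frac{41}{180} = - \frac{319}{180} \approx -1.7722$)
$9 + 50 M = 9 + 50 \left(- \frac{319}{180}\right) = 9 - \frac{1595}{18} = - \frac{1433}{18}$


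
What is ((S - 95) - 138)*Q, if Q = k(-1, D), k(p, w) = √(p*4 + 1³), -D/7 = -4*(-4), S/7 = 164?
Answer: 915*I*√3 ≈ 1584.8*I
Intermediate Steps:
S = 1148 (S = 7*164 = 1148)
D = -112 (D = -(-28)*(-4) = -7*16 = -112)
k(p, w) = √(1 + 4*p) (k(p, w) = √(4*p + 1) = √(1 + 4*p))
Q = I*√3 (Q = √(1 + 4*(-1)) = √(1 - 4) = √(-3) = I*√3 ≈ 1.732*I)
((S - 95) - 138)*Q = ((1148 - 95) - 138)*(I*√3) = (1053 - 138)*(I*√3) = 915*(I*√3) = 915*I*√3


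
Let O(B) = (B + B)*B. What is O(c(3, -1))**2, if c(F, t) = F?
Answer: 324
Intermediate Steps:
O(B) = 2*B**2 (O(B) = (2*B)*B = 2*B**2)
O(c(3, -1))**2 = (2*3**2)**2 = (2*9)**2 = 18**2 = 324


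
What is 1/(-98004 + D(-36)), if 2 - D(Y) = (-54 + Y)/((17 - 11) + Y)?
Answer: -1/98005 ≈ -1.0204e-5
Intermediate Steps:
D(Y) = 2 - (-54 + Y)/(6 + Y) (D(Y) = 2 - (-54 + Y)/((17 - 11) + Y) = 2 - (-54 + Y)/(6 + Y))
1/(-98004 + D(-36)) = 1/(-98004 + (66 - 36)/(6 - 36)) = 1/(-98004 + 30/(-30)) = 1/(-98004 - 1/30*30) = 1/(-98004 - 1) = 1/(-98005) = -1/98005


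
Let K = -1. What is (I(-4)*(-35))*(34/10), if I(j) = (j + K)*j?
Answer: -2380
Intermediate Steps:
I(j) = j*(-1 + j) (I(j) = (j - 1)*j = (-1 + j)*j = j*(-1 + j))
(I(-4)*(-35))*(34/10) = (-4*(-1 - 4)*(-35))*(34/10) = (-4*(-5)*(-35))*(34*(1/10)) = (20*(-35))*(17/5) = -700*17/5 = -2380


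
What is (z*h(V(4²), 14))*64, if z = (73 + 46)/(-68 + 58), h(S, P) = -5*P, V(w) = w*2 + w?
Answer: 53312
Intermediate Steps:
V(w) = 3*w (V(w) = 2*w + w = 3*w)
z = -119/10 (z = 119/(-10) = 119*(-⅒) = -119/10 ≈ -11.900)
(z*h(V(4²), 14))*64 = -(-119)*14/2*64 = -119/10*(-70)*64 = 833*64 = 53312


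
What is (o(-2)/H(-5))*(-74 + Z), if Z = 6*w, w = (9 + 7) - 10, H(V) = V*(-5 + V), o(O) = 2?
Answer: -38/25 ≈ -1.5200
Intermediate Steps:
w = 6 (w = 16 - 10 = 6)
Z = 36 (Z = 6*6 = 36)
(o(-2)/H(-5))*(-74 + Z) = (2/((-5*(-5 - 5))))*(-74 + 36) = (2/((-5*(-10))))*(-38) = (2/50)*(-38) = (2*(1/50))*(-38) = (1/25)*(-38) = -38/25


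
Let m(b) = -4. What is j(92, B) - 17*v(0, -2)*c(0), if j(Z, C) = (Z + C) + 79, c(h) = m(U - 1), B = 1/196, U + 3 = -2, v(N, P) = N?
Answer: 33517/196 ≈ 171.01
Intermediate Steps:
U = -5 (U = -3 - 2 = -5)
B = 1/196 ≈ 0.0051020
c(h) = -4
j(Z, C) = 79 + C + Z (j(Z, C) = (C + Z) + 79 = 79 + C + Z)
j(92, B) - 17*v(0, -2)*c(0) = (79 + 1/196 + 92) - 17*0*(-4) = 33517/196 - 0*(-4) = 33517/196 - 1*0 = 33517/196 + 0 = 33517/196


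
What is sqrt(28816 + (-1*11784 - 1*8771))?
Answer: sqrt(8261) ≈ 90.890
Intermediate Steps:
sqrt(28816 + (-1*11784 - 1*8771)) = sqrt(28816 + (-11784 - 8771)) = sqrt(28816 - 20555) = sqrt(8261)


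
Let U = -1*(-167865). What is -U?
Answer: -167865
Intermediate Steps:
U = 167865
-U = -1*167865 = -167865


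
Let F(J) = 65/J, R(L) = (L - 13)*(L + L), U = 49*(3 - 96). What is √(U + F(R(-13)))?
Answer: I*√3080467/26 ≈ 67.505*I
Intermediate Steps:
U = -4557 (U = 49*(-93) = -4557)
R(L) = 2*L*(-13 + L) (R(L) = (-13 + L)*(2*L) = 2*L*(-13 + L))
√(U + F(R(-13))) = √(-4557 + 65/((2*(-13)*(-13 - 13)))) = √(-4557 + 65/((2*(-13)*(-26)))) = √(-4557 + 65/676) = √(-4557 + 65*(1/676)) = √(-4557 + 5/52) = √(-236959/52) = I*√3080467/26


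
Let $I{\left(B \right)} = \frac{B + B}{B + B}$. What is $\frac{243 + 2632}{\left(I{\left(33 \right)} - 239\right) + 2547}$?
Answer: $\frac{2875}{2309} \approx 1.2451$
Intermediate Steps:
$I{\left(B \right)} = 1$ ($I{\left(B \right)} = \frac{2 B}{2 B} = 2 B \frac{1}{2 B} = 1$)
$\frac{243 + 2632}{\left(I{\left(33 \right)} - 239\right) + 2547} = \frac{243 + 2632}{\left(1 - 239\right) + 2547} = \frac{2875}{-238 + 2547} = \frac{2875}{2309}$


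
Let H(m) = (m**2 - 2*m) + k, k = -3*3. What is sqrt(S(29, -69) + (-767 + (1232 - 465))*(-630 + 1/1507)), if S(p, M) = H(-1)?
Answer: I*sqrt(6) ≈ 2.4495*I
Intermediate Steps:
k = -9
H(m) = -9 + m**2 - 2*m (H(m) = (m**2 - 2*m) - 9 = -9 + m**2 - 2*m)
S(p, M) = -6 (S(p, M) = -9 + (-1)**2 - 2*(-1) = -9 + 1 + 2 = -6)
sqrt(S(29, -69) + (-767 + (1232 - 465))*(-630 + 1/1507)) = sqrt(-6 + (-767 + (1232 - 465))*(-630 + 1/1507)) = sqrt(-6 + (-767 + 767)*(-630 + 1/1507)) = sqrt(-6 + 0*(-949409/1507)) = sqrt(-6 + 0) = sqrt(-6) = I*sqrt(6)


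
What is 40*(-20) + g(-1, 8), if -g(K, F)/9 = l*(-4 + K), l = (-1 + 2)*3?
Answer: -665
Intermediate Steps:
l = 3 (l = 1*3 = 3)
g(K, F) = 108 - 27*K (g(K, F) = -27*(-4 + K) = -9*(-12 + 3*K) = 108 - 27*K)
40*(-20) + g(-1, 8) = 40*(-20) + (108 - 27*(-1)) = -800 + (108 + 27) = -800 + 135 = -665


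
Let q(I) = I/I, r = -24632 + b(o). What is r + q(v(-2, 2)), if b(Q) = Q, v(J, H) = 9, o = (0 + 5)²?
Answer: -24606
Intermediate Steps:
o = 25 (o = 5² = 25)
r = -24607 (r = -24632 + 25 = -24607)
q(I) = 1
r + q(v(-2, 2)) = -24607 + 1 = -24606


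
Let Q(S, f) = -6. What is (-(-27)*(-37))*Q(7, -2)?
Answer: 5994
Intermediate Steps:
(-(-27)*(-37))*Q(7, -2) = -(-27)*(-37)*(-6) = -27*37*(-6) = -999*(-6) = 5994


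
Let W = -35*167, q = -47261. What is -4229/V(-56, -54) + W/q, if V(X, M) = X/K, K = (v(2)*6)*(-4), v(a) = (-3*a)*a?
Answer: 43085297/1981 ≈ 21749.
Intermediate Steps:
v(a) = -3*a²
W = -5845
K = 288 (K = (-3*2²*6)*(-4) = (-3*4*6)*(-4) = -12*6*(-4) = -72*(-4) = 288)
V(X, M) = X/288
-4229/V(-56, -54) + W/q = -4229/((1/288)*(-56)) - 5845/(-47261) = -4229/(-7/36) - 5845*(-1/47261) = -4229*(-36/7) + 35/283 = 152244/7 + 35/283 = 43085297/1981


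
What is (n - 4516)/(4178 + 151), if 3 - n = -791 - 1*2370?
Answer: -104/333 ≈ -0.31231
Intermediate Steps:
n = 3164 (n = 3 - (-791 - 1*2370) = 3 - (-791 - 2370) = 3 - 1*(-3161) = 3 + 3161 = 3164)
(n - 4516)/(4178 + 151) = (3164 - 4516)/(4178 + 151) = -1352/4329 = -1352*1/4329 = -104/333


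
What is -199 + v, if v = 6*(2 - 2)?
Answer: -199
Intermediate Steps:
v = 0 (v = 6*0 = 0)
-199 + v = -199 + 0 = -199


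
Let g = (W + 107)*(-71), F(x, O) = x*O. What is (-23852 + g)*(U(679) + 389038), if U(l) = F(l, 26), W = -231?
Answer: -6119901216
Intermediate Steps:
F(x, O) = O*x
U(l) = 26*l
g = 8804 (g = (-231 + 107)*(-71) = -124*(-71) = 8804)
(-23852 + g)*(U(679) + 389038) = (-23852 + 8804)*(26*679 + 389038) = -15048*(17654 + 389038) = -15048*406692 = -6119901216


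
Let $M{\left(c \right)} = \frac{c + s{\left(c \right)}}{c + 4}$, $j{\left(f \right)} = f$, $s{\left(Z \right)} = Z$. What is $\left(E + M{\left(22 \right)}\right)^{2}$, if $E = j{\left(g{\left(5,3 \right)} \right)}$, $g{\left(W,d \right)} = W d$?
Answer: $\frac{47089}{169} \approx 278.63$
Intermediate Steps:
$E = 15$ ($E = 5 \cdot 3 = 15$)
$M{\left(c \right)} = \frac{2 c}{4 + c}$ ($M{\left(c \right)} = \frac{c + c}{c + 4} = \frac{2 c}{4 + c}$)
$\left(E + M{\left(22 \right)}\right)^{2} = \left(15 + 2 \cdot 22 \frac{1}{4 + 22}\right)^{2} = \left(15 + 2 \cdot 22 \cdot \frac{1}{26}\right)^{2} = \left(15 + \frac{22}{13}\right)^{2} = \left(\frac{217}{13}\right)^{2} = \frac{47089}{169}$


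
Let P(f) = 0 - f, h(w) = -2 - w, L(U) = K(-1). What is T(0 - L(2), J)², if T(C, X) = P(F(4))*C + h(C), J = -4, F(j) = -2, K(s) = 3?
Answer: 25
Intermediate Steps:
L(U) = 3
P(f) = -f
T(C, X) = -2 + C (T(C, X) = (-1*(-2))*C + (-2 - C) = 2*C + (-2 - C) = -2 + C)
T(0 - L(2), J)² = (-2 + (0 - 1*3))² = (-2 + (0 - 3))² = (-2 - 3)² = (-5)² = 25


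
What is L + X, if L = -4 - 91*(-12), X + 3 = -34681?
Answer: -33596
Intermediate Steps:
X = -34684 (X = -3 - 34681 = -34684)
L = 1088 (L = -4 + 1092 = 1088)
L + X = 1088 - 34684 = -33596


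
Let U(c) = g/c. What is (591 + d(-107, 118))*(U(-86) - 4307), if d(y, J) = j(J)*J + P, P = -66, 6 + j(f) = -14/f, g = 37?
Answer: 72976483/86 ≈ 8.4856e+5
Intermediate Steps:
j(f) = -6 - 14/f
U(c) = 37/c
d(y, J) = -66 + J*(-6 - 14/J) (d(y, J) = (-6 - 14/J)*J - 66 = J*(-6 - 14/J) - 66 = -66 + J*(-6 - 14/J))
(591 + d(-107, 118))*(U(-86) - 4307) = (591 + (-80 - 6*118))*(37/(-86) - 4307) = (591 + (-80 - 708))*(37*(-1/86) - 4307) = (591 - 788)*(-37/86 - 4307) = -197*(-370439/86) = 72976483/86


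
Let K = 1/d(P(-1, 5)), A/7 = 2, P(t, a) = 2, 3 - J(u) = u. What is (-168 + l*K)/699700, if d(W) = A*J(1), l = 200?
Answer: -563/2448950 ≈ -0.00022989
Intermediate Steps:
J(u) = 3 - u
A = 14 (A = 7*2 = 14)
d(W) = 28 (d(W) = 14*(3 - 1*1) = 14*(3 - 1) = 14*2 = 28)
K = 1/28 ≈ 0.035714
(-168 + l*K)/699700 = (-168 + 200*(1/28))/699700 = (-168 + 50/7)*(1/699700) = -1126/7*1/699700 = -563/2448950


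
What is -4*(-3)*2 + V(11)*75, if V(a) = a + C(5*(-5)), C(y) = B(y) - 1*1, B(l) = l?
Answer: -1101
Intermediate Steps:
C(y) = -1 + y (C(y) = y - 1*1 = y - 1 = -1 + y)
V(a) = -26 + a (V(a) = a + (-1 + 5*(-5)) = a + (-1 - 25) = a - 26 = -26 + a)
-4*(-3)*2 + V(11)*75 = -4*(-3)*2 + (-26 + 11)*75 = 12*2 - 15*75 = 24 - 1125 = -1101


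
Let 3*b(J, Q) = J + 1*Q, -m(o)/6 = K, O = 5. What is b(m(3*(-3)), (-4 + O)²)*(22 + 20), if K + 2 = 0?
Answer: 182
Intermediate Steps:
K = -2 (K = -2 + 0 = -2)
m(o) = 12 (m(o) = -6*(-2) = 12)
b(J, Q) = J/3 + Q/3 (b(J, Q) = (J + 1*Q)/3 = (J + Q)/3 = J/3 + Q/3)
b(m(3*(-3)), (-4 + O)²)*(22 + 20) = ((⅓)*12 + (-4 + 5)²/3)*(22 + 20) = (4 + (⅓)*1²)*42 = (4 + (⅓)*1)*42 = (4 + ⅓)*42 = (13/3)*42 = 182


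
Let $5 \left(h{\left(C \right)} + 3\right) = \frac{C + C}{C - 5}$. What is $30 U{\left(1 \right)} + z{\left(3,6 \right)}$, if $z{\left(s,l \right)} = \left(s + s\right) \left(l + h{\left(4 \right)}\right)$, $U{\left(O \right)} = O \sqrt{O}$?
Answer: $\frac{192}{5} \approx 38.4$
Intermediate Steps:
$h{\left(C \right)} = -3 + \frac{2 C}{5 \left(-5 + C\right)}$ ($h{\left(C \right)} = -3 + \frac{\left(C + C\right) \frac{1}{C - 5}}{5} = -3 + \frac{2 C \frac{1}{-5 + C}}{5} = -3 + \frac{2 C}{5 \left(-5 + C\right)}$)
$U{\left(O \right)} = O^{\frac{3}{2}}$
$z{\left(s,l \right)} = 2 s \left(- \frac{23}{5} + l\right)$ ($z{\left(s,l \right)} = \left(s + s\right) \left(l + \frac{75 - 52}{5 \left(-5 + 4\right)}\right) = 2 s \left(l + \frac{75 - 52}{5 \left(-1\right)}\right) = 2 s \left(l + \frac{1}{5} \left(-1\right) 23\right) = 2 s \left(l - \frac{23}{5}\right) = 2 s \left(- \frac{23}{5} + l\right)$)
$30 U{\left(1 \right)} + z{\left(3,6 \right)} = 30 \cdot 1^{\frac{3}{2}} + \frac{2}{5} \cdot 3 \left(-23 + 5 \cdot 6\right) = 30 \cdot 1 + \frac{2}{5} \cdot 3 \left(-23 + 30\right) = 30 + \frac{2}{5} \cdot 3 \cdot 7 = 30 + \frac{42}{5} = \frac{192}{5}$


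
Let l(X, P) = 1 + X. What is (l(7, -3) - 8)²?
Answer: 0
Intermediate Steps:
(l(7, -3) - 8)² = ((1 + 7) - 8)² = (8 - 8)² = 0² = 0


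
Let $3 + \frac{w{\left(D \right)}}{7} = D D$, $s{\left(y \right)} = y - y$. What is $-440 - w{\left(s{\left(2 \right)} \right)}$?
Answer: $-419$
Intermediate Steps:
$s{\left(y \right)} = 0$
$w{\left(D \right)} = -21 + 7 D^{2}$ ($w{\left(D \right)} = -21 + 7 D D = -21 + 7 D^{2}$)
$-440 - w{\left(s{\left(2 \right)} \right)} = -440 - \left(-21 + 7 \cdot 0^{2}\right) = -440 - \left(-21 + 7 \cdot 0\right) = -440 - \left(-21 + 0\right) = -440 - -21 = -440 + 21 = -419$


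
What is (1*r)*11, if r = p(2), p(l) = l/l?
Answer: 11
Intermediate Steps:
p(l) = 1
r = 1
(1*r)*11 = (1*1)*11 = 1*11 = 11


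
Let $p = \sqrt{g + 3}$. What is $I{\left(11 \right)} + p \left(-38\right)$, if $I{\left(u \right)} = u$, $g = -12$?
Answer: $11 - 114 i \approx 11.0 - 114.0 i$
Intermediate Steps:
$p = 3 i$ ($p = \sqrt{-12 + 3} = \sqrt{-9} = 3 i \approx 3.0 i$)
$I{\left(11 \right)} + p \left(-38\right) = 11 + 3 i \left(-38\right) = 11 - 114 i$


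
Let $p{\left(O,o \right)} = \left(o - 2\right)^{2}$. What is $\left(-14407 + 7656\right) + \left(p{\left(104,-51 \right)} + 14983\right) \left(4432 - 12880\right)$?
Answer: $-150313567$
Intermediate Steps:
$p{\left(O,o \right)} = \left(-2 + o\right)^{2}$ ($p{\left(O,o \right)} = \left(o - 2\right)^{2} = \left(-2 + o\right)^{2}$)
$\left(-14407 + 7656\right) + \left(p{\left(104,-51 \right)} + 14983\right) \left(4432 - 12880\right) = \left(-14407 + 7656\right) + \left(\left(-2 - 51\right)^{2} + 14983\right) \left(4432 - 12880\right) = -6751 + \left(\left(-53\right)^{2} + 14983\right) \left(-8448\right) = -6751 + \left(2809 + 14983\right) \left(-8448\right) = -6751 + 17792 \left(-8448\right) = -6751 - 150306816 = -150313567$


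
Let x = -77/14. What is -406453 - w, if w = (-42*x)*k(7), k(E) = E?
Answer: -408070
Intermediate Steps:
x = -11/2 (x = -77*1/14 = -11/2 ≈ -5.5000)
w = 1617 (w = -42*(-11/2)*7 = 231*7 = 1617)
-406453 - w = -406453 - 1*1617 = -406453 - 1617 = -408070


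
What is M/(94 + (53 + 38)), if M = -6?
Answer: -6/185 ≈ -0.032432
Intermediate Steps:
M/(94 + (53 + 38)) = -6/(94 + (53 + 38)) = -6/(94 + 91) = -6/185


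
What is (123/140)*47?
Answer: 5781/140 ≈ 41.293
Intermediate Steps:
(123/140)*47 = 5781/140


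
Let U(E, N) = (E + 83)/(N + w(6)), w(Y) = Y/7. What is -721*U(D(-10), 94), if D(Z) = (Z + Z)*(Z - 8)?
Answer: -2235821/664 ≈ -3367.2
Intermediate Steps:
w(Y) = Y/7 (w(Y) = Y*(1/7) = Y/7)
D(Z) = 2*Z*(-8 + Z) (D(Z) = (2*Z)*(-8 + Z) = 2*Z*(-8 + Z))
U(E, N) = (83 + E)/(6/7 + N) (U(E, N) = (E + 83)/(N + (1/7)*6) = (83 + E)/(N + 6/7) = (83 + E)/(6/7 + N))
-721*U(D(-10), 94) = -5047*(83 + 2*(-10)*(-8 - 10))/(6 + 7*94) = -5047*(83 + 2*(-10)*(-18))/(6 + 658) = -5047*(83 + 360)/664 = -5047*443/664 = -721*3101/664 = -2235821/664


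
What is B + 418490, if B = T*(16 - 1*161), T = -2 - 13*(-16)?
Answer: 388620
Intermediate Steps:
T = 206 (T = -2 + 208 = 206)
B = -29870 (B = 206*(16 - 1*161) = 206*(16 - 161) = 206*(-145) = -29870)
B + 418490 = -29870 + 418490 = 388620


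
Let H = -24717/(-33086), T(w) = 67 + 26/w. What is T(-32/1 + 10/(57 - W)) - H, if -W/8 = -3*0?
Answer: 1963668089/30009002 ≈ 65.436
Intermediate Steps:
W = 0 (W = -(-24)*0 = -8*0 = 0)
H = 24717/33086 (H = -24717*(-1/33086) = 24717/33086 ≈ 0.74705)
T(-32/1 + 10/(57 - W)) - H = (67 + 26/(-32/1 + 10/(57 - 1*0))) - 1*24717/33086 = (67 + 26/(-32*1 + 10/(57 + 0))) - 24717/33086 = (67 + 26/(-32 + 10/57)) - 24717/33086 = (67 + 26/(-1814/57)) - 24717/33086 = (67 + 26*(-57/1814)) - 24717/33086 = (67 - 741/907) - 24717/33086 = 60028/907 - 24717/33086 = 1963668089/30009002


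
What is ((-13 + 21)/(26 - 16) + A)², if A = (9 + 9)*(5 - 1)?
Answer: 132496/25 ≈ 5299.8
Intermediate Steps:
A = 72 (A = 18*4 = 72)
((-13 + 21)/(26 - 16) + A)² = ((-13 + 21)/(26 - 16) + 72)² = (8/10 + 72)² = (8*(⅒) + 72)² = (⅘ + 72)² = (364/5)² = 132496/25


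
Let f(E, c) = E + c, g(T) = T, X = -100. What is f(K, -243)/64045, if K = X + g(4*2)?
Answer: -67/12809 ≈ -0.0052307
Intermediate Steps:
K = -92 (K = -100 + 4*2 = -100 + 8 = -92)
f(K, -243)/64045 = (-92 - 243)/64045 = -335*1/64045 = -67/12809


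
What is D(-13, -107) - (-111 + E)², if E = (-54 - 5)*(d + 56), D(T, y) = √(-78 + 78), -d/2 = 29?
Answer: -49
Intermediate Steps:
d = -58 (d = -2*29 = -58)
D(T, y) = 0 (D(T, y) = √0 = 0)
E = 118 (E = (-54 - 5)*(-58 + 56) = -59*(-2) = 118)
D(-13, -107) - (-111 + E)² = 0 - (-111 + 118)² = 0 - 1*7² = 0 - 1*49 = 0 - 49 = -49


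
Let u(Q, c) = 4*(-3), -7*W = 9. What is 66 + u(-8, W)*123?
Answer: -1410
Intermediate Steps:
W = -9/7 (W = -⅐*9 = -9/7 ≈ -1.2857)
u(Q, c) = -12
66 + u(-8, W)*123 = 66 - 12*123 = 66 - 1476 = -1410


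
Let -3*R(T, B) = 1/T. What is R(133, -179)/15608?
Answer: -1/6227592 ≈ -1.6058e-7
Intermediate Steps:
R(T, B) = -1/(3*T)
R(133, -179)/15608 = -⅓/133/15608 = -⅓*1/133*(1/15608) = -1/399*1/15608 = -1/6227592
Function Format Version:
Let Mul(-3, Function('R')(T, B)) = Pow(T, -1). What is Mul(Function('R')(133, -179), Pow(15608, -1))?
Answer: Rational(-1, 6227592) ≈ -1.6058e-7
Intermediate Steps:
Function('R')(T, B) = Mul(Rational(-1, 3), Pow(T, -1))
Mul(Function('R')(133, -179), Pow(15608, -1)) = Mul(Mul(Rational(-1, 3), Pow(133, -1)), Pow(15608, -1)) = Mul(Mul(Rational(-1, 3), Rational(1, 133)), Rational(1, 15608)) = Mul(Rational(-1, 399), Rational(1, 15608)) = Rational(-1, 6227592)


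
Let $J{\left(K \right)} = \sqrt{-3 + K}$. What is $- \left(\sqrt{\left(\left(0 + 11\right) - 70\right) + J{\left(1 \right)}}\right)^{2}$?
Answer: $59 - i \sqrt{2} \approx 59.0 - 1.4142 i$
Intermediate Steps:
$- \left(\sqrt{\left(\left(0 + 11\right) - 70\right) + J{\left(1 \right)}}\right)^{2} = - \left(\sqrt{\left(\left(0 + 11\right) - 70\right) + \sqrt{-3 + 1}}\right)^{2} = - \left(\sqrt{\left(11 - 70\right) + \sqrt{-2}}\right)^{2} = - \left(\sqrt{-59 + i \sqrt{2}}\right)^{2} = - (-59 + i \sqrt{2}) = 59 - i \sqrt{2}$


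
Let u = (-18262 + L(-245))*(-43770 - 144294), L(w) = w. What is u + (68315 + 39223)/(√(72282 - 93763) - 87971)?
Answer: 13467654338648091429/3869459161 - 53769*I*√21481/3869459161 ≈ 3.4805e+9 - 0.0020366*I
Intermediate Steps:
u = 3480500448 (u = (-18262 - 245)*(-43770 - 144294) = -18507*(-188064) = 3480500448)
u + (68315 + 39223)/(√(72282 - 93763) - 87971) = 3480500448 + (68315 + 39223)/(√(72282 - 93763) - 87971) = 3480500448 + 107538/(√(-21481) - 87971) = 3480500448 + 107538/(I*√21481 - 87971) = 3480500448 + 107538/(-87971 + I*√21481)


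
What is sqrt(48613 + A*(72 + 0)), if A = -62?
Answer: 7*sqrt(901) ≈ 210.12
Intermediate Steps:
sqrt(48613 + A*(72 + 0)) = sqrt(48613 - 62*(72 + 0)) = sqrt(48613 - 62*72) = sqrt(48613 - 4464) = sqrt(44149) = 7*sqrt(901)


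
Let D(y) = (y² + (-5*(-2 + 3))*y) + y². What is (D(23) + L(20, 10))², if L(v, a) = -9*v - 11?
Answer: 565504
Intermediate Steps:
L(v, a) = -11 - 9*v
D(y) = -5*y + 2*y² (D(y) = (y² + (-5*1)*y) + y² = (y² - 5*y) + y² = -5*y + 2*y²)
(D(23) + L(20, 10))² = (23*(-5 + 2*23) + (-11 - 9*20))² = (23*(-5 + 46) + (-11 - 180))² = (23*41 - 191)² = (943 - 191)² = 752² = 565504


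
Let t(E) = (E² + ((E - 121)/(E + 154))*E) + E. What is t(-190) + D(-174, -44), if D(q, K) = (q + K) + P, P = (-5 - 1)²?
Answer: 613559/18 ≈ 34087.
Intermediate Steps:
P = 36 (P = (-6)² = 36)
D(q, K) = 36 + K + q (D(q, K) = (q + K) + 36 = (K + q) + 36 = 36 + K + q)
t(E) = E + E² + E*(-121 + E)/(154 + E) (t(E) = (E² + ((-121 + E)/(154 + E))*E) + E = (E² + E*(-121 + E)/(154 + E)) + E = E + E² + E*(-121 + E)/(154 + E))
t(-190) + D(-174, -44) = -190*(33 + (-190)² + 156*(-190))/(154 - 190) + (36 - 44 - 174) = -190*(33 + 36100 - 29640)/(-36) - 182 = -190*(-1/36)*6493 - 182 = 616835/18 - 182 = 613559/18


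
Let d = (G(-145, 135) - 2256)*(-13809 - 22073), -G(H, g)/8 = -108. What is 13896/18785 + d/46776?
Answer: 39121598764/36611965 ≈ 1068.5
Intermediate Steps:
G(H, g) = 864 (G(H, g) = -8*(-108) = 864)
d = 49947744 (d = (864 - 2256)*(-13809 - 22073) = -1392*(-35882) = 49947744)
13896/18785 + d/46776 = 13896/18785 + 49947744/46776 = 13896*(1/18785) + 49947744*(1/46776) = 13896/18785 + 2081156/1949 = 39121598764/36611965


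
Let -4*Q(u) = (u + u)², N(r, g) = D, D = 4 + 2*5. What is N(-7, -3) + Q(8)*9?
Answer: -562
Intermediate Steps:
D = 14 (D = 4 + 10 = 14)
N(r, g) = 14
Q(u) = -u² (Q(u) = -(u + u)²/4 = -4*u²/4 = -u²)
N(-7, -3) + Q(8)*9 = 14 - 1*8²*9 = 14 - 1*64*9 = 14 - 64*9 = 14 - 576 = -562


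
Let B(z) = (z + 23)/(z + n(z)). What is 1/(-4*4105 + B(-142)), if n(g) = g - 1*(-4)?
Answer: -40/656783 ≈ -6.0903e-5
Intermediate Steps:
n(g) = 4 + g (n(g) = g + 4 = 4 + g)
B(z) = (23 + z)/(4 + 2*z) (B(z) = (z + 23)/(z + (4 + z)) = (23 + z)/(4 + 2*z))
1/(-4*4105 + B(-142)) = 1/(-4*4105 + (23 - 142)/(2*(2 - 142))) = 1/(-16420 + (½)*(-119)/(-140)) = 1/(-16420 + (½)*(-1/140)*(-119)) = 1/(-16420 + 17/40) = 1/(-656783/40) = -40/656783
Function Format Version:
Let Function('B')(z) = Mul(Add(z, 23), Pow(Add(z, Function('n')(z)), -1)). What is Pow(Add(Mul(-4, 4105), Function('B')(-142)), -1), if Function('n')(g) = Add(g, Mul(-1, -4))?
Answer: Rational(-40, 656783) ≈ -6.0903e-5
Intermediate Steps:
Function('n')(g) = Add(4, g) (Function('n')(g) = Add(g, 4) = Add(4, g))
Function('B')(z) = Mul(Pow(Add(4, Mul(2, z)), -1), Add(23, z)) (Function('B')(z) = Mul(Add(z, 23), Pow(Add(z, Add(4, z)), -1)) = Mul(Add(23, z), Pow(Add(4, Mul(2, z)), -1)) = Mul(Pow(Add(4, Mul(2, z)), -1), Add(23, z)))
Pow(Add(Mul(-4, 4105), Function('B')(-142)), -1) = Pow(Add(Mul(-4, 4105), Mul(Rational(1, 2), Pow(Add(2, -142), -1), Add(23, -142))), -1) = Pow(Add(-16420, Mul(Rational(1, 2), Pow(-140, -1), -119)), -1) = Pow(Add(-16420, Mul(Rational(1, 2), Rational(-1, 140), -119)), -1) = Pow(Add(-16420, Rational(17, 40)), -1) = Pow(Rational(-656783, 40), -1) = Rational(-40, 656783)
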